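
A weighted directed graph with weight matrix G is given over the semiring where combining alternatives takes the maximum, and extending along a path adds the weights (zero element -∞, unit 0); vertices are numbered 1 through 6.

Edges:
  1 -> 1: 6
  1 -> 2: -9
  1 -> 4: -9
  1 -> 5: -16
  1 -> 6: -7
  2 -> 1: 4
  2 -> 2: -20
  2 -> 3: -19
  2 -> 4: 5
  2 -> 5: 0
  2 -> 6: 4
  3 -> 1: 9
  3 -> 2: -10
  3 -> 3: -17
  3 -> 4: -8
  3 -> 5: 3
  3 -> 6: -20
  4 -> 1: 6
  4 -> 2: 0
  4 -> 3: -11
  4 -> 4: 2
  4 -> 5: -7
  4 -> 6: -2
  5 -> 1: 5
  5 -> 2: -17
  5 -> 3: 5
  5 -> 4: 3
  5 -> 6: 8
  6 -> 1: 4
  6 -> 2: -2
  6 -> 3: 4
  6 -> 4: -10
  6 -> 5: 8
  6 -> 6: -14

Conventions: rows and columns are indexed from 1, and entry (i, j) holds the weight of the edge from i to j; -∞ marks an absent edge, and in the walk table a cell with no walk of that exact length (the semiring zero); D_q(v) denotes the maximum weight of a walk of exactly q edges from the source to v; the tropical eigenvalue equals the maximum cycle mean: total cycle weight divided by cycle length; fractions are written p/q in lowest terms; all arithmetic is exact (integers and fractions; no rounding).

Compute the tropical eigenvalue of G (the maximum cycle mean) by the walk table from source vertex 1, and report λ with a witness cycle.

q=0: [0, -∞, -∞, -∞, -∞, -∞]
q=1: [6, -9, -∞, -9, -16, -7]
q=2: [12, -3, -3, -3, 1, -1]
q=3: [18, 3, 6, 4, 7, 9]
q=4: [24, 9, 13, 10, 17, 15]
q=5: [30, 15, 22, 20, 23, 25]
q=6: [36, 23, 29, 26, 33, 31]
Optimal cycle mean attained by: cycle 5->6->5, total 8 + 8, length 2.
Answer: λ = 8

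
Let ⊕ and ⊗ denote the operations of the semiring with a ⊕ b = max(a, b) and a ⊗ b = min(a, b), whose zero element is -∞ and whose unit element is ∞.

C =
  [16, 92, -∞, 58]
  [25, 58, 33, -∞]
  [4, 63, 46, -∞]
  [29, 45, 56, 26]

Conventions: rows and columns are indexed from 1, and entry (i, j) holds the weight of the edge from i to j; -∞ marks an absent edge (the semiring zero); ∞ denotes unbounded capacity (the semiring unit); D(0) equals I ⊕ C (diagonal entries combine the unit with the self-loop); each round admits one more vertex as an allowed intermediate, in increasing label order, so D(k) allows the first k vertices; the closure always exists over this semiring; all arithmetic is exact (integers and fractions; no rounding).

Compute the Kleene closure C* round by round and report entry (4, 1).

D(0):
  [∞, 92, -∞, 58]
  [25, ∞, 33, -∞]
  [4, 63, ∞, -∞]
  [29, 45, 56, ∞]
D(1):
  [∞, 92, -∞, 58]
  [25, ∞, 33, 25]
  [4, 63, ∞, 4]
  [29, 45, 56, ∞]
D(2):
  [∞, 92, 33, 58]
  [25, ∞, 33, 25]
  [25, 63, ∞, 25]
  [29, 45, 56, ∞]
D(3):
  [∞, 92, 33, 58]
  [25, ∞, 33, 25]
  [25, 63, ∞, 25]
  [29, 56, 56, ∞]
D(4):
  [∞, 92, 56, 58]
  [25, ∞, 33, 25]
  [25, 63, ∞, 25]
  [29, 56, 56, ∞]
Answer: C*[4][1] = 29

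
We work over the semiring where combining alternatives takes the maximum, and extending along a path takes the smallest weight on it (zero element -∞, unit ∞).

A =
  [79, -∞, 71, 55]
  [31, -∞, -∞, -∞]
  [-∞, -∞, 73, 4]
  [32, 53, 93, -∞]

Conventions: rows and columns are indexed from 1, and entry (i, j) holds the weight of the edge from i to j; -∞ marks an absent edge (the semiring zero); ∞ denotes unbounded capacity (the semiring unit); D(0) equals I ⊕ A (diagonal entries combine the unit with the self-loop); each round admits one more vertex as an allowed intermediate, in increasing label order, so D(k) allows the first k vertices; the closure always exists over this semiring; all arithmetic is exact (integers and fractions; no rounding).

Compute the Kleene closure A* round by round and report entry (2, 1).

D(0):
  [∞, -∞, 71, 55]
  [31, ∞, -∞, -∞]
  [-∞, -∞, ∞, 4]
  [32, 53, 93, ∞]
D(1):
  [∞, -∞, 71, 55]
  [31, ∞, 31, 31]
  [-∞, -∞, ∞, 4]
  [32, 53, 93, ∞]
D(2):
  [∞, -∞, 71, 55]
  [31, ∞, 31, 31]
  [-∞, -∞, ∞, 4]
  [32, 53, 93, ∞]
D(3):
  [∞, -∞, 71, 55]
  [31, ∞, 31, 31]
  [-∞, -∞, ∞, 4]
  [32, 53, 93, ∞]
D(4):
  [∞, 53, 71, 55]
  [31, ∞, 31, 31]
  [4, 4, ∞, 4]
  [32, 53, 93, ∞]
Answer: A*[2][1] = 31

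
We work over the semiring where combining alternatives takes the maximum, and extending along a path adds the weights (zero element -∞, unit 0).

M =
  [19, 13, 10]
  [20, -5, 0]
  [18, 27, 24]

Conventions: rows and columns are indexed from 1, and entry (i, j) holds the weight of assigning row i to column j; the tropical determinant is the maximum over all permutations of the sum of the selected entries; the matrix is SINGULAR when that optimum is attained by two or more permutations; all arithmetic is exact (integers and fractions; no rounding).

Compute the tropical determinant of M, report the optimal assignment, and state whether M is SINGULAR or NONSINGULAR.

σ = (1, 2, 3): 19 + (-5) + 24 = 38
σ = (1, 3, 2): 19 + 0 + 27 = 46
σ = (2, 1, 3): 13 + 20 + 24 = 57
σ = (2, 3, 1): 13 + 0 + 18 = 31
σ = (3, 1, 2): 10 + 20 + 27 = 57
σ = (3, 2, 1): 10 + (-5) + 18 = 23
Optimal value attained by: σ = (2, 1, 3).
Answer: det⊕(M) = 57; verdict: SINGULAR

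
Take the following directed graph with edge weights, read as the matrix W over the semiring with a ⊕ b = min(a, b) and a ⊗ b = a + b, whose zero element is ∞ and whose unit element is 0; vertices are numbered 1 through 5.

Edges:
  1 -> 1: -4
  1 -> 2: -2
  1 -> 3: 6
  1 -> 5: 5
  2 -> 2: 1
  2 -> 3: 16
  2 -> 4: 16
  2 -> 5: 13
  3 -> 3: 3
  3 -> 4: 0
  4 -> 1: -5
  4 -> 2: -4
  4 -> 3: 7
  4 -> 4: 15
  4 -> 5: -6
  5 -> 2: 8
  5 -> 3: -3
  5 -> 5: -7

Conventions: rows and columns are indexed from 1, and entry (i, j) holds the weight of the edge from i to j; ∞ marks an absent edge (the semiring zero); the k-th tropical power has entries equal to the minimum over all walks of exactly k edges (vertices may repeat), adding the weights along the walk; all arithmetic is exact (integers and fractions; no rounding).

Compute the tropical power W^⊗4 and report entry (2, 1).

W^⊗2:
  [-8, -6, 2, 6, -2]
  [11, 2, 10, 16, 6]
  [-5, -4, 6, 3, -6]
  [-9, -7, -9, 7, -13]
  [∞, 1, -10, -3, -14]
W^⊗3:
  [-12, -10, -5, 2, -9]
  [7, 3, 3, 10, -1]
  [-9, -7, -9, 6, -13]
  [-13, -11, -16, -9, -20]
  [-8, -7, -17, -10, -21]
W^⊗4:
  [-16, -14, -12, -5, -16]
  [3, 4, -4, 3, -8]
  [-13, -11, -16, -9, -20]
  [-17, -15, -23, -16, -27]
  [-15, -14, -24, -17, -28]
Key observation: the optimum is the walk 2->4->1->1->1, with weight 16 + (-5) + (-4) + (-4) = 3.
Optimal value attained by: walk 2->4->1->1->1.
Answer: (W^⊗4)[2][1] = 3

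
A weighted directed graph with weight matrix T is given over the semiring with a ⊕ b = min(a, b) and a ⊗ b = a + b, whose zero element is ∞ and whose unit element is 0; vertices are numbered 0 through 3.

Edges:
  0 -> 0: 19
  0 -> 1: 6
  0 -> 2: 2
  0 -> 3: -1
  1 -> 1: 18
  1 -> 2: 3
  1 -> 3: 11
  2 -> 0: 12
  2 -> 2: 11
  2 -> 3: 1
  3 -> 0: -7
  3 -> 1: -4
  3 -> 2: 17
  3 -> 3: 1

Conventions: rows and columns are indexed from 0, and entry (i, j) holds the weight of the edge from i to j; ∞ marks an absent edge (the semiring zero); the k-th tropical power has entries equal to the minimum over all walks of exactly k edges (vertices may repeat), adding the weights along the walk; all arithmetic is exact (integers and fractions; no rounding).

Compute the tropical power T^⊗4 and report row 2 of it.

T^⊗2:
  [-8, -5, 9, 0]
  [4, 7, 14, 4]
  [-6, -3, 14, 2]
  [-6, -3, -5, -8]
T^⊗3:
  [-7, -4, -6, -9]
  [-3, 0, 6, 3]
  [-5, -2, -4, -7]
  [-15, -12, -4, -7]
T^⊗4:
  [-16, -13, -5, -8]
  [-4, -1, -1, -4]
  [-14, -11, -3, -6]
  [-14, -11, -13, -16]
Answer: row 2 of T^⊗4 = [-14, -11, -3, -6]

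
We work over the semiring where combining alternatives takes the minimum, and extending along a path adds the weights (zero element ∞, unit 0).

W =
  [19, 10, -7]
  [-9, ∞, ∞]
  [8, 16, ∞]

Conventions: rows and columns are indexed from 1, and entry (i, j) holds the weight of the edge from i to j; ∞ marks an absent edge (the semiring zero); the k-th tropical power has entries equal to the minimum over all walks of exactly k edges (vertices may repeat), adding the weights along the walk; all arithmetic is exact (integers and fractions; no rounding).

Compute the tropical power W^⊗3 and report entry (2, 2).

W^⊗2:
  [1, 9, 12]
  [10, 1, -16]
  [7, 18, 1]
W^⊗3:
  [0, 11, -6]
  [-8, 0, 3]
  [9, 17, 0]
Key observation: the optimum is the walk 2->1->3->2, with weight (-9) + (-7) + 16 = 0.
Optimal value attained by: walk 2->1->3->2.
Answer: (W^⊗3)[2][2] = 0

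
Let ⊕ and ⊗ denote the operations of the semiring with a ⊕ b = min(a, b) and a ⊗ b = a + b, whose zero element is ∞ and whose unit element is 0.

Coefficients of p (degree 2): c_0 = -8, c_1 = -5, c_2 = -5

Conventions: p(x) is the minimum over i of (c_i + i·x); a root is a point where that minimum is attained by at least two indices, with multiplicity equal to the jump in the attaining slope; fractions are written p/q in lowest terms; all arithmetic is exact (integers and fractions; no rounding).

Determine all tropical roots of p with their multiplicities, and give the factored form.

hull edge (i=0, c=-8) to (i=2, c=-5): slope 3/2, span 2
Factored form: p(x) = -5 ⊗ (x ⊕ (-3/2)) ⊗ (x ⊕ (-3/2))
Answer: roots = -3/2 (mult 2)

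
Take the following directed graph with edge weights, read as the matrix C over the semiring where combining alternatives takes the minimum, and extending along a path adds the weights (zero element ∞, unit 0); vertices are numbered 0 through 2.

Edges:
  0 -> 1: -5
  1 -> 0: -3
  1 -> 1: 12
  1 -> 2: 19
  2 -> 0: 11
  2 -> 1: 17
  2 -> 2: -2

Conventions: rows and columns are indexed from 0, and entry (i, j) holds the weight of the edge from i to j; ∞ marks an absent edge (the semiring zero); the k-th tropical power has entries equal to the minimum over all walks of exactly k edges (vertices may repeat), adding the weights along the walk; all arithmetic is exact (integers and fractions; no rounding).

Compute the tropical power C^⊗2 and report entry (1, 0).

C^⊗2:
  [-8, 7, 14]
  [9, -8, 17]
  [9, 6, -4]
Key observation: the optimum is the walk 1->1->0, with weight 12 + (-3) = 9.
Optimal value attained by: walk 1->1->0.
Answer: (C^⊗2)[1][0] = 9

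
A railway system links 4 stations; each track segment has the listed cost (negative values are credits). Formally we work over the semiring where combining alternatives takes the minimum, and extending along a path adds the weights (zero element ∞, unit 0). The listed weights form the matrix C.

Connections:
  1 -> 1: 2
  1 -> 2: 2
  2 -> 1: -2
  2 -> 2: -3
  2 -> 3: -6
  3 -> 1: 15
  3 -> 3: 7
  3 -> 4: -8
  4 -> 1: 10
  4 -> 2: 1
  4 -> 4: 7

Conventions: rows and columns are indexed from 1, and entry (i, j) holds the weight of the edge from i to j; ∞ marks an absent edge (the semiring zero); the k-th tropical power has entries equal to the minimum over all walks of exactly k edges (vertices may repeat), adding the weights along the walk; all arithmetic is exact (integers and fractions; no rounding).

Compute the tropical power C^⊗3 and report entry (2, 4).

C^⊗2:
  [0, -1, -4, ∞]
  [-5, -6, -9, -14]
  [2, -7, 14, -1]
  [-1, -2, -5, 14]
C^⊗3:
  [-3, -4, -7, -12]
  [-8, -13, -12, -17]
  [-9, -10, -13, 6]
  [-4, -5, -8, -13]
Key observation: the optimum is the walk 2->2->3->4, with weight (-3) + (-6) + (-8) = -17.
Optimal value attained by: walk 2->2->3->4.
Answer: (C^⊗3)[2][4] = -17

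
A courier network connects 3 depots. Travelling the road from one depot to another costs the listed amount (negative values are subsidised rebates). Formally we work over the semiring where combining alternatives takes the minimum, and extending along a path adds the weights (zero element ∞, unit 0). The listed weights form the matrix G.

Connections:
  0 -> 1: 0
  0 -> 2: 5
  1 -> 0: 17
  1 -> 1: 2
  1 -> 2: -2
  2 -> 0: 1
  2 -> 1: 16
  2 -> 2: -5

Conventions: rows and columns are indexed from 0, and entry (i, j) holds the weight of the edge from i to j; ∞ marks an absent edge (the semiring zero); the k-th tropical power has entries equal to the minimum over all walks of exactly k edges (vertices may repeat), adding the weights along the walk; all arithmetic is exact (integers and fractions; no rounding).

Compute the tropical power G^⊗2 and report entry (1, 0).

G^⊗2:
  [6, 2, -2]
  [-1, 4, -7]
  [-4, 1, -10]
Key observation: the optimum is the walk 1->2->0, with weight (-2) + 1 = -1.
Optimal value attained by: walk 1->2->0.
Answer: (G^⊗2)[1][0] = -1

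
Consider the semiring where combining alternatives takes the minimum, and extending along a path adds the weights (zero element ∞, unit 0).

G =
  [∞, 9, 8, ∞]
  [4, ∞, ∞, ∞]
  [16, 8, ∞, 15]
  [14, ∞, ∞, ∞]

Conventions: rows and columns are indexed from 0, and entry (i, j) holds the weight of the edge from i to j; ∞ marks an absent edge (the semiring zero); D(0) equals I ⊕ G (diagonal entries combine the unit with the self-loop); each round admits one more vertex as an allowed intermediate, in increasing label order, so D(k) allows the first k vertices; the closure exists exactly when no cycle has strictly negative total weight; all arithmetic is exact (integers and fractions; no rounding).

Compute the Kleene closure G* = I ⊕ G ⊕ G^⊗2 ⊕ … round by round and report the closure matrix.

D(0):
  [0, 9, 8, ∞]
  [4, 0, ∞, ∞]
  [16, 8, 0, 15]
  [14, ∞, ∞, 0]
D(1):
  [0, 9, 8, ∞]
  [4, 0, 12, ∞]
  [16, 8, 0, 15]
  [14, 23, 22, 0]
D(2):
  [0, 9, 8, ∞]
  [4, 0, 12, ∞]
  [12, 8, 0, 15]
  [14, 23, 22, 0]
D(3):
  [0, 9, 8, 23]
  [4, 0, 12, 27]
  [12, 8, 0, 15]
  [14, 23, 22, 0]
D(4):
  [0, 9, 8, 23]
  [4, 0, 12, 27]
  [12, 8, 0, 15]
  [14, 23, 22, 0]
Answer: G* = [[0, 9, 8, 23], [4, 0, 12, 27], [12, 8, 0, 15], [14, 23, 22, 0]]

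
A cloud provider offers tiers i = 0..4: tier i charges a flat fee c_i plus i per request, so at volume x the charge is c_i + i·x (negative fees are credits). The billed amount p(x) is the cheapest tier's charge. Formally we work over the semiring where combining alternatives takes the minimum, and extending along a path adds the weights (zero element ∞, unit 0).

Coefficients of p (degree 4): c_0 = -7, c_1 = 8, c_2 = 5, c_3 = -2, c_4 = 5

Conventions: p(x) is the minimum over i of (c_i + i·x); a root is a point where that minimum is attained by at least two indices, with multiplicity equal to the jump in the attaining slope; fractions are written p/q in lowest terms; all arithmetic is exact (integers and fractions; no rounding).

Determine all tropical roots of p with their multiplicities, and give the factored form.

hull edge (i=0, c=-7) to (i=3, c=-2): slope 5/3, span 3
hull edge (i=3, c=-2) to (i=4, c=5): slope 7, span 1
Factored form: p(x) = 5 ⊗ (x ⊕ (-7)) ⊗ (x ⊕ (-5/3)) ⊗ (x ⊕ (-5/3)) ⊗ (x ⊕ (-5/3))
Answer: roots = -7 (mult 1), -5/3 (mult 3)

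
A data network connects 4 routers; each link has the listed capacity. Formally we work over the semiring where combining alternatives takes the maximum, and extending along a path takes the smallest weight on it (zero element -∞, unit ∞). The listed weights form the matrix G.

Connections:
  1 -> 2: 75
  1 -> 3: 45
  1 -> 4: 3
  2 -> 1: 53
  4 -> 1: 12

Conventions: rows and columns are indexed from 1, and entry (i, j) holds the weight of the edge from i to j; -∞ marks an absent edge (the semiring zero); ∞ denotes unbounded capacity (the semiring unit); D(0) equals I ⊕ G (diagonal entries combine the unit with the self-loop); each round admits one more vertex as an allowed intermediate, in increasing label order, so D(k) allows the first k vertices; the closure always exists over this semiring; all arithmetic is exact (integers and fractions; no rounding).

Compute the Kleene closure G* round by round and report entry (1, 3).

D(0):
  [∞, 75, 45, 3]
  [53, ∞, -∞, -∞]
  [-∞, -∞, ∞, -∞]
  [12, -∞, -∞, ∞]
D(1):
  [∞, 75, 45, 3]
  [53, ∞, 45, 3]
  [-∞, -∞, ∞, -∞]
  [12, 12, 12, ∞]
D(2):
  [∞, 75, 45, 3]
  [53, ∞, 45, 3]
  [-∞, -∞, ∞, -∞]
  [12, 12, 12, ∞]
D(3):
  [∞, 75, 45, 3]
  [53, ∞, 45, 3]
  [-∞, -∞, ∞, -∞]
  [12, 12, 12, ∞]
D(4):
  [∞, 75, 45, 3]
  [53, ∞, 45, 3]
  [-∞, -∞, ∞, -∞]
  [12, 12, 12, ∞]
Answer: G*[1][3] = 45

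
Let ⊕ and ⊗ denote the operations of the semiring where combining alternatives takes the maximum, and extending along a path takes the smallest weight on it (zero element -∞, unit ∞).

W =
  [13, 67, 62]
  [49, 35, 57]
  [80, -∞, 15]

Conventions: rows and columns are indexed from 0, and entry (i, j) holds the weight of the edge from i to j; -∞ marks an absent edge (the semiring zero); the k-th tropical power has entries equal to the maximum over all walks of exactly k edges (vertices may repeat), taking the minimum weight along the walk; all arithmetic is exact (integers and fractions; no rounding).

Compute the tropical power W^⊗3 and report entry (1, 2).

W^⊗2:
  [62, 35, 57]
  [57, 49, 49]
  [15, 67, 62]
W^⊗3:
  [57, 62, 62]
  [49, 57, 57]
  [62, 35, 57]
Key observation: the optimum is the walk 1->2->0->2, with weight 57 min 80 min 62 = 57.
Optimal value attained by: walk 1->2->0->2.
Answer: (W^⊗3)[1][2] = 57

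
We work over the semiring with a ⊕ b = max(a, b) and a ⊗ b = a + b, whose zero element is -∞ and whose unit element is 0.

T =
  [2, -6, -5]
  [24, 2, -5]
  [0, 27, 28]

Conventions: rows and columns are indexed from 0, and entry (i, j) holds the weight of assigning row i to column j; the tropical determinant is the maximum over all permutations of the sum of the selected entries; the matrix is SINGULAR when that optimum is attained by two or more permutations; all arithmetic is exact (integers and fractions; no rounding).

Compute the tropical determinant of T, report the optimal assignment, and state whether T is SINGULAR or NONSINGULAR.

σ = (0, 1, 2): 2 + 2 + 28 = 32
σ = (0, 2, 1): 2 + (-5) + 27 = 24
σ = (1, 0, 2): (-6) + 24 + 28 = 46
σ = (1, 2, 0): (-6) + (-5) + 0 = -11
σ = (2, 0, 1): (-5) + 24 + 27 = 46
σ = (2, 1, 0): (-5) + 2 + 0 = -3
Optimal value attained by: σ = (1, 0, 2).
Answer: det⊕(T) = 46; verdict: SINGULAR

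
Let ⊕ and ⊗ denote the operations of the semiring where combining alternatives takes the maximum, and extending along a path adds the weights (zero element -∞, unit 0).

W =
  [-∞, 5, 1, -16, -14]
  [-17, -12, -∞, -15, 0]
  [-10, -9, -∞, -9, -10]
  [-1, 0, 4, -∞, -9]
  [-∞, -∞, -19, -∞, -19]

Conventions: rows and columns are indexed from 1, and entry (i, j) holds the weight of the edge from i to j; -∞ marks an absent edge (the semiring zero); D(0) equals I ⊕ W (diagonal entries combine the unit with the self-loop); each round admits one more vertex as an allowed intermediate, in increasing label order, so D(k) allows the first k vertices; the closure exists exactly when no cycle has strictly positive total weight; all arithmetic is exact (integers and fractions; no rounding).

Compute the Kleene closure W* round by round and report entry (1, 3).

D(0):
  [0, 5, 1, -16, -14]
  [-17, 0, -∞, -15, 0]
  [-10, -9, 0, -9, -10]
  [-1, 0, 4, 0, -9]
  [-∞, -∞, -19, -∞, 0]
D(1):
  [0, 5, 1, -16, -14]
  [-17, 0, -16, -15, 0]
  [-10, -5, 0, -9, -10]
  [-1, 4, 4, 0, -9]
  [-∞, -∞, -19, -∞, 0]
D(2):
  [0, 5, 1, -10, 5]
  [-17, 0, -16, -15, 0]
  [-10, -5, 0, -9, -5]
  [-1, 4, 4, 0, 4]
  [-∞, -∞, -19, -∞, 0]
D(3):
  [0, 5, 1, -8, 5]
  [-17, 0, -16, -15, 0]
  [-10, -5, 0, -9, -5]
  [-1, 4, 4, 0, 4]
  [-29, -24, -19, -28, 0]
D(4):
  [0, 5, 1, -8, 5]
  [-16, 0, -11, -15, 0]
  [-10, -5, 0, -9, -5]
  [-1, 4, 4, 0, 4]
  [-29, -24, -19, -28, 0]
D(5):
  [0, 5, 1, -8, 5]
  [-16, 0, -11, -15, 0]
  [-10, -5, 0, -9, -5]
  [-1, 4, 4, 0, 4]
  [-29, -24, -19, -28, 0]
Answer: W*[1][3] = 1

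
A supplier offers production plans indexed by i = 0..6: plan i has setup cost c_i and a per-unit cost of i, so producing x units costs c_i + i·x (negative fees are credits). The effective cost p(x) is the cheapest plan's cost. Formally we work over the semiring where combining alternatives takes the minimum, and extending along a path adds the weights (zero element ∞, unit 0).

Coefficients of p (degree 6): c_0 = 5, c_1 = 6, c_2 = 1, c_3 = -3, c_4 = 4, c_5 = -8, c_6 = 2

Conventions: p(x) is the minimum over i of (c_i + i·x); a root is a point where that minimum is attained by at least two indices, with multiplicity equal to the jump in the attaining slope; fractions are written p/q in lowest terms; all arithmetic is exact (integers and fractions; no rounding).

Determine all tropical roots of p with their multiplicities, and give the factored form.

hull edge (i=0, c=5) to (i=3, c=-3): slope -8/3, span 3
hull edge (i=3, c=-3) to (i=5, c=-8): slope -5/2, span 2
hull edge (i=5, c=-8) to (i=6, c=2): slope 10, span 1
Factored form: p(x) = 2 ⊗ (x ⊕ (-10)) ⊗ (x ⊕ 5/2) ⊗ (x ⊕ 5/2) ⊗ (x ⊕ 8/3) ⊗ (x ⊕ 8/3) ⊗ (x ⊕ 8/3)
Answer: roots = -10 (mult 1), 5/2 (mult 2), 8/3 (mult 3)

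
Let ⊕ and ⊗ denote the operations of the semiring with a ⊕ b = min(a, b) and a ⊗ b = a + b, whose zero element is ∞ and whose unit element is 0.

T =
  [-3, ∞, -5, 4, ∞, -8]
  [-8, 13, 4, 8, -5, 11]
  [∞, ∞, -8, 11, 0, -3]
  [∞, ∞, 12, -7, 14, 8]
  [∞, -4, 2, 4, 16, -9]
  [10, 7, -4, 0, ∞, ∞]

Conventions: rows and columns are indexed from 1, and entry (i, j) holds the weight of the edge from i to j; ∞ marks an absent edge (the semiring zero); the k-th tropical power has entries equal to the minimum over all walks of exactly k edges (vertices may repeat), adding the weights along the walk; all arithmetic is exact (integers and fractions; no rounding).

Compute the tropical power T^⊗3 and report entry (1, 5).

T^⊗2:
  [-6, -1, -13, -8, -5, -11]
  [-11, -9, -13, -4, 4, -16]
  [7, -4, -16, -3, -8, -11]
  [18, 10, 4, -14, 7, 1]
  [-12, -2, -13, -9, -9, -1]
  [-1, 20, -12, -7, -4, -7]
T^⊗3:
  [-9, -9, -21, -15, -13, -16]
  [-17, -9, -21, -16, -14, -19]
  [-12, -12, -24, -11, -16, -19]
  [2, 3, -4, -21, 0, -6]
  [-15, -13, -21, -16, -13, -20]
  [-4, -8, -20, -14, -12, -15]
Key observation: the optimum is the walk 1->3->3->5, with weight (-5) + (-8) + 0 = -13.
Optimal value attained by: walk 1->3->3->5.
Answer: (T^⊗3)[1][5] = -13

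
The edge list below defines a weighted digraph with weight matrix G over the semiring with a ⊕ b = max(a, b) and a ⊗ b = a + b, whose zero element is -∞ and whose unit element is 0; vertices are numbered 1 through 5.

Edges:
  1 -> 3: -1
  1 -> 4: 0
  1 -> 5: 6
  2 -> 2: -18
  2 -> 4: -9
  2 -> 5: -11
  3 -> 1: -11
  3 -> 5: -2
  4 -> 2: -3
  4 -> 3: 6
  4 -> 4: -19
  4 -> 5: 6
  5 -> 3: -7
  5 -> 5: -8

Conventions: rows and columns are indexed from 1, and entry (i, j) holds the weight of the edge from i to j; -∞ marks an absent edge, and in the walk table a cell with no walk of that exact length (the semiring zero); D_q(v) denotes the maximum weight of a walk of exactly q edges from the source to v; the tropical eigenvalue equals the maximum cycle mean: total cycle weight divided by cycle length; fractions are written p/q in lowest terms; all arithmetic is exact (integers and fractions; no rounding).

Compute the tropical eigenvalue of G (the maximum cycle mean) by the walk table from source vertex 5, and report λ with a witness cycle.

q=0: [-∞, -∞, -∞, -∞, 0]
q=1: [-∞, -∞, -7, -∞, -8]
q=2: [-18, -∞, -15, -∞, -9]
q=3: [-26, -∞, -16, -18, -12]
q=4: [-27, -21, -12, -26, -12]
q=5: [-23, -29, -19, -27, -14]
Optimal cycle mean attained by: cycle 1->4->3->1, total 0 + 6 + (-11), length 3.
Answer: λ = -5/3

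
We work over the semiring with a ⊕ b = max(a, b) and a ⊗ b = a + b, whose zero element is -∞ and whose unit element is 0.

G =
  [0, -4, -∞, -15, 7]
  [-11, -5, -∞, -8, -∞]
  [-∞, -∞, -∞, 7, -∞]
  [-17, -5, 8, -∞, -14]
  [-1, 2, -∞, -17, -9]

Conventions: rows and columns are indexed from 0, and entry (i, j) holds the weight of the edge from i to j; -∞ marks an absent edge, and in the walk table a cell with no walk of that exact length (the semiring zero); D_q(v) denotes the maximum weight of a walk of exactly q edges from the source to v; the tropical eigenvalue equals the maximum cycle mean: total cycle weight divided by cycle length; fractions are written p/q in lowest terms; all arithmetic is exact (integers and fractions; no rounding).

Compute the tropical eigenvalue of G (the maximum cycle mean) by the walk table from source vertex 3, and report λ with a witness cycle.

q=0: [-∞, -∞, -∞, 0, -∞]
q=1: [-17, -5, 8, -∞, -14]
q=2: [-15, -10, -∞, 15, -10]
q=3: [-2, 10, 23, -18, 1]
q=4: [0, 5, -10, 30, 5]
q=5: [13, 25, 38, -3, 16]
Optimal cycle mean attained by: cycle 2->3->2, total 7 + 8, length 2.
Answer: λ = 15/2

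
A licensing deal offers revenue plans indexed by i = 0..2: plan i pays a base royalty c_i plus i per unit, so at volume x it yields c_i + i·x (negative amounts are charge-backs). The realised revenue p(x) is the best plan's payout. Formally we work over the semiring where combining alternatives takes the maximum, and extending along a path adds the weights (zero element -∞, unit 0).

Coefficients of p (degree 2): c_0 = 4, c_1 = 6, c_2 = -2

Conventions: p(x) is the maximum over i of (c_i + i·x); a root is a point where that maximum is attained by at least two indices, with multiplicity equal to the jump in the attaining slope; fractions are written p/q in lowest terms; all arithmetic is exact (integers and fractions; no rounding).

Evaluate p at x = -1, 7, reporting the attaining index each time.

p(-1) = max(4+0·(-1)=4, 6+1·(-1)=5, -2+2·(-1)=-4) = 5 (attained by i=1)
p(7) = max(4+0·7=4, 6+1·7=13, -2+2·7=12) = 13 (attained by i=1)
Answer: p(-1) = 5; p(7) = 13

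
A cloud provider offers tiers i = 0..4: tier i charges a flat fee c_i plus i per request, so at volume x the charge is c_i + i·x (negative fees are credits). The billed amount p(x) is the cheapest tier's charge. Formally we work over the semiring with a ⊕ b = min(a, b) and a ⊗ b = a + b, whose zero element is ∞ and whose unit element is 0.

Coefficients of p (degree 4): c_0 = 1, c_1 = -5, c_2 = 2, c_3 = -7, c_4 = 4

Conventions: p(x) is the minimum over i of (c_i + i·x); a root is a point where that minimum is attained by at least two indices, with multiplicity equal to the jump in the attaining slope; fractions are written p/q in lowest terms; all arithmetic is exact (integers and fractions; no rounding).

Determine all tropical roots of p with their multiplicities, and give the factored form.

hull edge (i=0, c=1) to (i=1, c=-5): slope -6, span 1
hull edge (i=1, c=-5) to (i=3, c=-7): slope -1, span 2
hull edge (i=3, c=-7) to (i=4, c=4): slope 11, span 1
Factored form: p(x) = 4 ⊗ (x ⊕ (-11)) ⊗ (x ⊕ 1) ⊗ (x ⊕ 1) ⊗ (x ⊕ 6)
Answer: roots = -11 (mult 1), 1 (mult 2), 6 (mult 1)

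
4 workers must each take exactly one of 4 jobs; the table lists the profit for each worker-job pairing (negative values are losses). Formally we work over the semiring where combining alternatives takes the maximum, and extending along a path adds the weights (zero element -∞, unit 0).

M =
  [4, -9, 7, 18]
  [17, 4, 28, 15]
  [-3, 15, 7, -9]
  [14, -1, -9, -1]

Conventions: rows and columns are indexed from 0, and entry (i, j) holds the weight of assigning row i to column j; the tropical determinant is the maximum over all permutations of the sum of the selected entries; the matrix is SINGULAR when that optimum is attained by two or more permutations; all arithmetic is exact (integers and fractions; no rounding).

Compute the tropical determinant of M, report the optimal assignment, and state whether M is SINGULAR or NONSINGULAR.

σ = (0, 1, 2, 3): 4 + 4 + 7 + (-1) = 14
σ = (0, 1, 3, 2): 4 + 4 + (-9) + (-9) = -10
σ = (0, 2, 1, 3): 4 + 28 + 15 + (-1) = 46
σ = (0, 2, 3, 1): 4 + 28 + (-9) + (-1) = 22
σ = (0, 3, 1, 2): 4 + 15 + 15 + (-9) = 25
σ = (0, 3, 2, 1): 4 + 15 + 7 + (-1) = 25
σ = (1, 0, 2, 3): (-9) + 17 + 7 + (-1) = 14
σ = (1, 0, 3, 2): (-9) + 17 + (-9) + (-9) = -10
σ = (1, 2, 0, 3): (-9) + 28 + (-3) + (-1) = 15
σ = (1, 2, 3, 0): (-9) + 28 + (-9) + 14 = 24
σ = (1, 3, 0, 2): (-9) + 15 + (-3) + (-9) = -6
σ = (1, 3, 2, 0): (-9) + 15 + 7 + 14 = 27
σ = (2, 0, 1, 3): 7 + 17 + 15 + (-1) = 38
σ = (2, 0, 3, 1): 7 + 17 + (-9) + (-1) = 14
σ = (2, 1, 0, 3): 7 + 4 + (-3) + (-1) = 7
σ = (2, 1, 3, 0): 7 + 4 + (-9) + 14 = 16
σ = (2, 3, 0, 1): 7 + 15 + (-3) + (-1) = 18
σ = (2, 3, 1, 0): 7 + 15 + 15 + 14 = 51
σ = (3, 0, 1, 2): 18 + 17 + 15 + (-9) = 41
σ = (3, 0, 2, 1): 18 + 17 + 7 + (-1) = 41
σ = (3, 1, 0, 2): 18 + 4 + (-3) + (-9) = 10
σ = (3, 1, 2, 0): 18 + 4 + 7 + 14 = 43
σ = (3, 2, 0, 1): 18 + 28 + (-3) + (-1) = 42
σ = (3, 2, 1, 0): 18 + 28 + 15 + 14 = 75
Optimal value attained by: σ = (3, 2, 1, 0).
Answer: det⊕(M) = 75; verdict: NONSINGULAR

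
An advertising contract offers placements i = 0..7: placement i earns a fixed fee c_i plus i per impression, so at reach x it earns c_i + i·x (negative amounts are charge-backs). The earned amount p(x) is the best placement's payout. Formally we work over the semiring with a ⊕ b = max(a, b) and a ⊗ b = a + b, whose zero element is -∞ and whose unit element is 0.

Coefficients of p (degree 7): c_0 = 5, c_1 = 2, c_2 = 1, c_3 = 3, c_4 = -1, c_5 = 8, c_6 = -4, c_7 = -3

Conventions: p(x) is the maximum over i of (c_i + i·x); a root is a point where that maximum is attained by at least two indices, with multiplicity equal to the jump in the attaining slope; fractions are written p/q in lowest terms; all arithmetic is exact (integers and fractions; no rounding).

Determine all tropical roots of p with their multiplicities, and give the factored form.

hull edge (i=0, c=5) to (i=5, c=8): slope 3/5, span 5
hull edge (i=5, c=8) to (i=7, c=-3): slope -11/2, span 2
Factored form: p(x) = -3 ⊗ (x ⊕ (-3/5)) ⊗ (x ⊕ (-3/5)) ⊗ (x ⊕ (-3/5)) ⊗ (x ⊕ (-3/5)) ⊗ (x ⊕ (-3/5)) ⊗ (x ⊕ 11/2) ⊗ (x ⊕ 11/2)
Answer: roots = -3/5 (mult 5), 11/2 (mult 2)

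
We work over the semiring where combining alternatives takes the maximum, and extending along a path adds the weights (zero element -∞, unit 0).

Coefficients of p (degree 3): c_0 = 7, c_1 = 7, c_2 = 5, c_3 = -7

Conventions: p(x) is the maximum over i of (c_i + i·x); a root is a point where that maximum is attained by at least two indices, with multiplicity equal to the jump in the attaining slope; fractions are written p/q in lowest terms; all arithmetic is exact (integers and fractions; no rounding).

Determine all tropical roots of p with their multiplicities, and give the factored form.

hull edge (i=0, c=7) to (i=1, c=7): slope 0, span 1
hull edge (i=1, c=7) to (i=2, c=5): slope -2, span 1
hull edge (i=2, c=5) to (i=3, c=-7): slope -12, span 1
Factored form: p(x) = -7 ⊗ (x ⊕ 0) ⊗ (x ⊕ 2) ⊗ (x ⊕ 12)
Answer: roots = 0 (mult 1), 2 (mult 1), 12 (mult 1)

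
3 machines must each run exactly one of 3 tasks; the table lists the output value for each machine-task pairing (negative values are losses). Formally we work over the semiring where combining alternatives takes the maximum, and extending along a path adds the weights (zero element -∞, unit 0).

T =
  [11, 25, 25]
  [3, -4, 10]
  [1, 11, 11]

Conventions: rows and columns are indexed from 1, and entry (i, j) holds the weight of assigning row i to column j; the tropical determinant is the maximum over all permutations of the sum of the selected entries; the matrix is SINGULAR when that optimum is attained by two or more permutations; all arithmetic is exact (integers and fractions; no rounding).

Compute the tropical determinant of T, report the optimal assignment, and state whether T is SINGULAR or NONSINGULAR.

σ = (1, 2, 3): 11 + (-4) + 11 = 18
σ = (1, 3, 2): 11 + 10 + 11 = 32
σ = (2, 1, 3): 25 + 3 + 11 = 39
σ = (2, 3, 1): 25 + 10 + 1 = 36
σ = (3, 1, 2): 25 + 3 + 11 = 39
σ = (3, 2, 1): 25 + (-4) + 1 = 22
Optimal value attained by: σ = (2, 1, 3).
Answer: det⊕(T) = 39; verdict: SINGULAR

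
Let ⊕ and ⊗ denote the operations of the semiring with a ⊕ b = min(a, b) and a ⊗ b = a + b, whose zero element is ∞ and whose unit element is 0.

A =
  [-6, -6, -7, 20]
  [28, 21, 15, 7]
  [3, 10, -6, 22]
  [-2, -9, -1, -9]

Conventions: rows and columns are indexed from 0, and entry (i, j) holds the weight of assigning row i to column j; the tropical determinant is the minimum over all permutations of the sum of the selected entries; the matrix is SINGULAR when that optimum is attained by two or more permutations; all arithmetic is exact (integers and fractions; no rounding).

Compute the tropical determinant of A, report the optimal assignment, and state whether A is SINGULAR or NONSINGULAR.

σ = (0, 1, 2, 3): (-6) + 21 + (-6) + (-9) = 0
σ = (0, 1, 3, 2): (-6) + 21 + 22 + (-1) = 36
σ = (0, 2, 1, 3): (-6) + 15 + 10 + (-9) = 10
σ = (0, 2, 3, 1): (-6) + 15 + 22 + (-9) = 22
σ = (0, 3, 1, 2): (-6) + 7 + 10 + (-1) = 10
σ = (0, 3, 2, 1): (-6) + 7 + (-6) + (-9) = -14
σ = (1, 0, 2, 3): (-6) + 28 + (-6) + (-9) = 7
σ = (1, 0, 3, 2): (-6) + 28 + 22 + (-1) = 43
σ = (1, 2, 0, 3): (-6) + 15 + 3 + (-9) = 3
σ = (1, 2, 3, 0): (-6) + 15 + 22 + (-2) = 29
σ = (1, 3, 0, 2): (-6) + 7 + 3 + (-1) = 3
σ = (1, 3, 2, 0): (-6) + 7 + (-6) + (-2) = -7
σ = (2, 0, 1, 3): (-7) + 28 + 10 + (-9) = 22
σ = (2, 0, 3, 1): (-7) + 28 + 22 + (-9) = 34
σ = (2, 1, 0, 3): (-7) + 21 + 3 + (-9) = 8
σ = (2, 1, 3, 0): (-7) + 21 + 22 + (-2) = 34
σ = (2, 3, 0, 1): (-7) + 7 + 3 + (-9) = -6
σ = (2, 3, 1, 0): (-7) + 7 + 10 + (-2) = 8
σ = (3, 0, 1, 2): 20 + 28 + 10 + (-1) = 57
σ = (3, 0, 2, 1): 20 + 28 + (-6) + (-9) = 33
σ = (3, 1, 0, 2): 20 + 21 + 3 + (-1) = 43
σ = (3, 1, 2, 0): 20 + 21 + (-6) + (-2) = 33
σ = (3, 2, 0, 1): 20 + 15 + 3 + (-9) = 29
σ = (3, 2, 1, 0): 20 + 15 + 10 + (-2) = 43
Optimal value attained by: σ = (0, 3, 2, 1).
Answer: det⊕(A) = -14; verdict: NONSINGULAR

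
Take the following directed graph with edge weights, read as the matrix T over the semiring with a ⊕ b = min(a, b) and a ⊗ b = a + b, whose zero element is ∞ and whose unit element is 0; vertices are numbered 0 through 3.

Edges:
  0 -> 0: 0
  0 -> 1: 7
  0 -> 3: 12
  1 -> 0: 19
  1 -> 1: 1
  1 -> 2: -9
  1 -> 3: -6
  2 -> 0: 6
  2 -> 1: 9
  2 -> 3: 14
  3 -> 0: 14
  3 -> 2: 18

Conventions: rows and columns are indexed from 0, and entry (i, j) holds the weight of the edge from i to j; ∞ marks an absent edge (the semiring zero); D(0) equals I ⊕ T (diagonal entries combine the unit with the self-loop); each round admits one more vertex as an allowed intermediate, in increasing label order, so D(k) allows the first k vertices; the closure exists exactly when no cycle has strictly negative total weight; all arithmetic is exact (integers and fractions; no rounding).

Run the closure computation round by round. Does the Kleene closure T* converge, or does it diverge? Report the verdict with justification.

D(0):
  [0, 7, ∞, 12]
  [19, 0, -9, -6]
  [6, 9, 0, 14]
  [14, ∞, 18, 0]
D(1):
  [0, 7, ∞, 12]
  [19, 0, -9, -6]
  [6, 9, 0, 14]
  [14, 21, 18, 0]
D(2):
  [0, 7, -2, 1]
  [19, 0, -9, -6]
  [6, 9, 0, 3]
  [14, 21, 12, 0]
D(3):
  [0, 7, -2, 1]
  [-3, 0, -9, -6]
  [6, 9, 0, 3]
  [14, 21, 12, 0]
D(4):
  [0, 7, -2, 1]
  [-3, 0, -9, -6]
  [6, 9, 0, 3]
  [14, 21, 12, 0]
Key observation: every diagonal entry stays at the unit through all rounds, so no improving cycle exists.
Answer: CONVERGES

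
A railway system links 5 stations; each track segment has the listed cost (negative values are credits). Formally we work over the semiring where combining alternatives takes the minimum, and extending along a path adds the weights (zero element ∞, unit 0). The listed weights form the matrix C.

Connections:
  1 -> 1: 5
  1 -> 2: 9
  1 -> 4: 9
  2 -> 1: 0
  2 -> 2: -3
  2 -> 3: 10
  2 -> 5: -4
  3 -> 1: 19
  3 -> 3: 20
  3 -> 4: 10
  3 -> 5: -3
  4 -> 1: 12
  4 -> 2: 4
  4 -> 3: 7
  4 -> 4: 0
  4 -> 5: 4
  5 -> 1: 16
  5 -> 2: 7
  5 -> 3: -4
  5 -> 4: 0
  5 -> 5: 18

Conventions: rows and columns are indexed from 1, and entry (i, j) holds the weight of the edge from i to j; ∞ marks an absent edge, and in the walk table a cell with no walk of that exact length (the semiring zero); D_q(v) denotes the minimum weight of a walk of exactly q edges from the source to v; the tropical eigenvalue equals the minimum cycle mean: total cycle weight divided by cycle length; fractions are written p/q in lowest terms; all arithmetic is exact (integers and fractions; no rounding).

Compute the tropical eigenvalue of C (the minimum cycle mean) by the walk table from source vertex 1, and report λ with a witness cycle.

q=0: [0, ∞, ∞, ∞, ∞]
q=1: [5, 9, ∞, 9, ∞]
q=2: [9, 6, 16, 9, 5]
q=3: [6, 3, 1, 5, 2]
q=4: [3, 0, -2, 2, -2]
q=5: [0, -3, -6, -2, -5]
Optimal cycle mean attained by: cycle 3->5->3, total (-3) + (-4), length 2.
Answer: λ = -7/2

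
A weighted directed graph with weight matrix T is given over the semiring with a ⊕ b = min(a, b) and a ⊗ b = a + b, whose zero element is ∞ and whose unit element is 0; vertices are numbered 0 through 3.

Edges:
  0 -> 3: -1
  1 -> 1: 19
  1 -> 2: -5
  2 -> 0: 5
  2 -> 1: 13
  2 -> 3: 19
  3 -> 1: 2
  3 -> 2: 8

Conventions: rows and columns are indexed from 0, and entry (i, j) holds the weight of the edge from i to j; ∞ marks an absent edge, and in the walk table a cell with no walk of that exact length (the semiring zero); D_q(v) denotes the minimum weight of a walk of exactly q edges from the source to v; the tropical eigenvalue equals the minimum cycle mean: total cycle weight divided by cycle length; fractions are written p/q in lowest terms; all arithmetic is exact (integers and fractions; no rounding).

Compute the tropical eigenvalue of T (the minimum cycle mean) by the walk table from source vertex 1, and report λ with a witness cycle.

q=0: [∞, 0, ∞, ∞]
q=1: [∞, 19, -5, ∞]
q=2: [0, 8, 14, 14]
q=3: [19, 16, 3, -1]
q=4: [8, 1, 7, 18]
Optimal cycle mean attained by: cycle 0->3->1->2->0, total (-1) + 2 + (-5) + 5, length 4.
Answer: λ = 1/4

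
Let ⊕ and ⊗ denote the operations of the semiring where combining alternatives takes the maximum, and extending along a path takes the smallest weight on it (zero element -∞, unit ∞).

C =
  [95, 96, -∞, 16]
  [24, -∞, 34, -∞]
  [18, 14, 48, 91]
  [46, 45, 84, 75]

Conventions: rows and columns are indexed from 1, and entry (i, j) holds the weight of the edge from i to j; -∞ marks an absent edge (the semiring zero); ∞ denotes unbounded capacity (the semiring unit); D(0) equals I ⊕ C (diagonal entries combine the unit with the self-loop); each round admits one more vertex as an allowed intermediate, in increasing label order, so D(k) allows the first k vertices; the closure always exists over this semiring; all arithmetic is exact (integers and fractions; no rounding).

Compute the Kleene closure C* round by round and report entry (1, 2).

D(0):
  [∞, 96, -∞, 16]
  [24, ∞, 34, -∞]
  [18, 14, ∞, 91]
  [46, 45, 84, ∞]
D(1):
  [∞, 96, -∞, 16]
  [24, ∞, 34, 16]
  [18, 18, ∞, 91]
  [46, 46, 84, ∞]
D(2):
  [∞, 96, 34, 16]
  [24, ∞, 34, 16]
  [18, 18, ∞, 91]
  [46, 46, 84, ∞]
D(3):
  [∞, 96, 34, 34]
  [24, ∞, 34, 34]
  [18, 18, ∞, 91]
  [46, 46, 84, ∞]
D(4):
  [∞, 96, 34, 34]
  [34, ∞, 34, 34]
  [46, 46, ∞, 91]
  [46, 46, 84, ∞]
Answer: C*[1][2] = 96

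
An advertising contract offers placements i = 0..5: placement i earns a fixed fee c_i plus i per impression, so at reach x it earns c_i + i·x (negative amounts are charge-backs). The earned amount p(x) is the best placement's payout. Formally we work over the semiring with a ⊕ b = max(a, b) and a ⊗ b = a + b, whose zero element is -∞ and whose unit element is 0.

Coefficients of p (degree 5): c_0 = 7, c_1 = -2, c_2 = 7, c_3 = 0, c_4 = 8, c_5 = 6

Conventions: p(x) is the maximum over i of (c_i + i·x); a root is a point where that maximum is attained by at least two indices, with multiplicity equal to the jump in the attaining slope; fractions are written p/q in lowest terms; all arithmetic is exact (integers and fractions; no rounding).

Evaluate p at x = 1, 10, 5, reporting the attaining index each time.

p(1) = max(7+0·1=7, -2+1·1=-1, 7+2·1=9, 0+3·1=3, 8+4·1=12, 6+5·1=11) = 12 (attained by i=4)
p(10) = max(7+0·10=7, -2+1·10=8, 7+2·10=27, 0+3·10=30, 8+4·10=48, 6+5·10=56) = 56 (attained by i=5)
p(5) = max(7+0·5=7, -2+1·5=3, 7+2·5=17, 0+3·5=15, 8+4·5=28, 6+5·5=31) = 31 (attained by i=5)
Answer: p(1) = 12; p(10) = 56; p(5) = 31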